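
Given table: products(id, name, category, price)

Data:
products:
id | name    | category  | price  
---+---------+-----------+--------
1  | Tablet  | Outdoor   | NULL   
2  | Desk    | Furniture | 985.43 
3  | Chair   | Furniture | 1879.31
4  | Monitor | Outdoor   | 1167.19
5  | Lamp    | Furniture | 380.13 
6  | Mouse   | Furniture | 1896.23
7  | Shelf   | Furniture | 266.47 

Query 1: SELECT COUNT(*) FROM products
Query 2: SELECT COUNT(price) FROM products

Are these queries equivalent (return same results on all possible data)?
No, not equivalent

Query 1 returns: [(7,)]
Query 2 returns: [(6,)]

Reason: COUNT(*) includes NULLs, COUNT(column) excludes them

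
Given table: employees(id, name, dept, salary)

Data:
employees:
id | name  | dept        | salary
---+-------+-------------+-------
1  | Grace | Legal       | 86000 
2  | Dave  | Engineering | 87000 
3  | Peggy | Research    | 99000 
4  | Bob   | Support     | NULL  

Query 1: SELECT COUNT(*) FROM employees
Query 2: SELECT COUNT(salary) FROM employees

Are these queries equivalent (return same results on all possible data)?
No, not equivalent

Query 1 returns: [(4,)]
Query 2 returns: [(3,)]

Reason: COUNT(*) includes NULLs, COUNT(column) excludes them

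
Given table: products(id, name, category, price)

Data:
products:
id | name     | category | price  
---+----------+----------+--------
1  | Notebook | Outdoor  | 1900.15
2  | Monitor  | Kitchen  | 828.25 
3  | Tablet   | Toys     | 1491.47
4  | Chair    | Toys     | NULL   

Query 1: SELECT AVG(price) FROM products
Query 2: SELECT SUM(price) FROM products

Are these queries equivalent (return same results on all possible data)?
No, not equivalent

Query 1 returns: [(1406.6233333333332,)]
Query 2 returns: [(4219.87,)]

Reason: AVG vs SUM give different aggregate values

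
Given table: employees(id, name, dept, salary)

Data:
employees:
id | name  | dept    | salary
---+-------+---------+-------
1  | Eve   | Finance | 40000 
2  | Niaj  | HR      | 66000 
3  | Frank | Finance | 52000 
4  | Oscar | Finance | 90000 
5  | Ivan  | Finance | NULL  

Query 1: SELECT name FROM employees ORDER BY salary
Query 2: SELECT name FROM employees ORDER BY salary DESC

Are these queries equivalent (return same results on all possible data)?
No, not equivalent

Query 1 returns: [('Ivan',), ('Eve',), ('Frank',), ('Niaj',), ('Oscar',)]
Query 2 returns: [('Oscar',), ('Niaj',), ('Frank',), ('Eve',), ('Ivan',)]

Reason: ASC vs DESC gives opposite ordering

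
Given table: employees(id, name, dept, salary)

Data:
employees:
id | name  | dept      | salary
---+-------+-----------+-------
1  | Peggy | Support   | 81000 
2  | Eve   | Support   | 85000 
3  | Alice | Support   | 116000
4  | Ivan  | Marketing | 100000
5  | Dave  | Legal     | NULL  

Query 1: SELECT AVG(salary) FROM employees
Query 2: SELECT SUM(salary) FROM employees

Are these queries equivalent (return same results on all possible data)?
No, not equivalent

Query 1 returns: [(95500.0,)]
Query 2 returns: [(382000,)]

Reason: AVG vs SUM give different aggregate values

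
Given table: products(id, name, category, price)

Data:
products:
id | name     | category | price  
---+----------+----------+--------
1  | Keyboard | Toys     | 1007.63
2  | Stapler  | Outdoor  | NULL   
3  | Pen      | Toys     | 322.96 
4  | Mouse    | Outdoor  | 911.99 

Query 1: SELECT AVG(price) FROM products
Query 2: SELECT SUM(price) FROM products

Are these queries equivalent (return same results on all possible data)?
No, not equivalent

Query 1 returns: [(747.5266666666666,)]
Query 2 returns: [(2242.58,)]

Reason: AVG vs SUM give different aggregate values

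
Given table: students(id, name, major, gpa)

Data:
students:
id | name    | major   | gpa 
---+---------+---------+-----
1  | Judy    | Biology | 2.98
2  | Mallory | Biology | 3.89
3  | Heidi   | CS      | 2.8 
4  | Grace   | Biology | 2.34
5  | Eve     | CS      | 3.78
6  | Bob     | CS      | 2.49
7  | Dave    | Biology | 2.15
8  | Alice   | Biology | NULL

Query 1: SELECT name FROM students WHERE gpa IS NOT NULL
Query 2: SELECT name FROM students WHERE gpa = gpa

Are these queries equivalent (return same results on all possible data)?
Yes, equivalent

Both queries return: [('Bob',), ('Dave',), ('Eve',), ('Grace',), ('Heidi',), ('Judy',), ('Mallory',)]

Reason: IS NOT NULL vs self-equality (both exclude NULLs)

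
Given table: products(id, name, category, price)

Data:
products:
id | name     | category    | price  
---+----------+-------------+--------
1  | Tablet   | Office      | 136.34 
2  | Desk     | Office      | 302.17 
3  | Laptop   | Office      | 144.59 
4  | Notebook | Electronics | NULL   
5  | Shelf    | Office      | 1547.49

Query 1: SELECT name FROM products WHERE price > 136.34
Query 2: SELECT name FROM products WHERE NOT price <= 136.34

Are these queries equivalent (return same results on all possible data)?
Yes, equivalent

Both queries return: [('Desk',), ('Laptop',), ('Shelf',)]

Reason: Both filter price > 136.34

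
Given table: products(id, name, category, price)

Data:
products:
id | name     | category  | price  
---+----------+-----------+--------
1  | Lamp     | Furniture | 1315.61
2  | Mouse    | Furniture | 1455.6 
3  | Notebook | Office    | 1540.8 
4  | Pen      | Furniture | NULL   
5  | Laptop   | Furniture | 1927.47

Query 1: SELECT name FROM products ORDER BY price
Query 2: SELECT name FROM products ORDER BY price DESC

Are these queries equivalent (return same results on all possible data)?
No, not equivalent

Query 1 returns: [('Pen',), ('Lamp',), ('Mouse',), ('Notebook',), ('Laptop',)]
Query 2 returns: [('Laptop',), ('Notebook',), ('Mouse',), ('Lamp',), ('Pen',)]

Reason: ASC vs DESC gives opposite ordering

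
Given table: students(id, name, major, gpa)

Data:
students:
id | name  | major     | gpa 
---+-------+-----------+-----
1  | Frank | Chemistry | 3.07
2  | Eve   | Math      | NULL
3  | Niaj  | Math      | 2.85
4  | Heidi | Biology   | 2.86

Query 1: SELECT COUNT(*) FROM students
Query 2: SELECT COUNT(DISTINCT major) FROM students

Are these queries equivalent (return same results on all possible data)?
No, not equivalent

Query 1 returns: [(4,)]
Query 2 returns: [(3,)]

Reason: COUNT(*) counts rows, COUNT(DISTINCT major) counts unique majors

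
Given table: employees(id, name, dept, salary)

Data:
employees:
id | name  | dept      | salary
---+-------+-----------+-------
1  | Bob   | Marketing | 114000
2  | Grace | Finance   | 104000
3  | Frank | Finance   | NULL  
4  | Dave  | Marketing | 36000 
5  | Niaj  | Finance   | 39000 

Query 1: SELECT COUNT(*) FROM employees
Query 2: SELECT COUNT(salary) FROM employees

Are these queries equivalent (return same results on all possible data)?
No, not equivalent

Query 1 returns: [(5,)]
Query 2 returns: [(4,)]

Reason: COUNT(*) includes NULLs, COUNT(column) excludes them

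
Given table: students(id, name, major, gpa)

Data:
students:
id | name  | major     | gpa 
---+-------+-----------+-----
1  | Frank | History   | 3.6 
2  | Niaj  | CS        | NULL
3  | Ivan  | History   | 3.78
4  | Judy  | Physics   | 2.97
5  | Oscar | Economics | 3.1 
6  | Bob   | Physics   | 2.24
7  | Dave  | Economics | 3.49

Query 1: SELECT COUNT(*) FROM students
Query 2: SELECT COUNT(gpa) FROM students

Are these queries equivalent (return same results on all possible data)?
No, not equivalent

Query 1 returns: [(7,)]
Query 2 returns: [(6,)]

Reason: COUNT(*) includes NULLs, COUNT(column) excludes them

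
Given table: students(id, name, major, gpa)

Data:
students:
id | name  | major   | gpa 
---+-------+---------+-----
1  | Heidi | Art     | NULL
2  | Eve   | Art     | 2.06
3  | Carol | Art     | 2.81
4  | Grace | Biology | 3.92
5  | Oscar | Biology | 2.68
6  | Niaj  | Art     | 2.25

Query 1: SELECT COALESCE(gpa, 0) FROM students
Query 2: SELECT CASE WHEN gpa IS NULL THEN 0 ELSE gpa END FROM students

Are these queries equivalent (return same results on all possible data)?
Yes, equivalent

Both queries return: [(0,), (2.06,), (2.25,), (2.68,), (2.81,), (3.92,)]

Reason: COALESCE vs CASE for NULL handling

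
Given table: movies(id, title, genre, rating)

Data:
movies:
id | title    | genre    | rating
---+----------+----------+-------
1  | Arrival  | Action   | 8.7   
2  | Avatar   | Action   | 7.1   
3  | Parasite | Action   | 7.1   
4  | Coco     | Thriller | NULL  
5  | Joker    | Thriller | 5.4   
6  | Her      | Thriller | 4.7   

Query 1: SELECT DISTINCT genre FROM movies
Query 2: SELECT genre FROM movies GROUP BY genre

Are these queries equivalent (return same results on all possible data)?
Yes, equivalent

Both queries return: [('Action',), ('Thriller',)]

Reason: Both get unique genres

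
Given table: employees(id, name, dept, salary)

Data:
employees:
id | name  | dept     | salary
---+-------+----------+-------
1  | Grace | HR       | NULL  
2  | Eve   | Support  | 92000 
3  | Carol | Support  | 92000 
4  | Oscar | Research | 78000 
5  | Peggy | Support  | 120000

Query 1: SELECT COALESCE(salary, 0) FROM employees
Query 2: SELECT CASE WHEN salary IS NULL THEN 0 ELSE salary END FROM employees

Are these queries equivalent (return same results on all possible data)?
Yes, equivalent

Both queries return: [(0,), (78000,), (92000,), (92000,), (120000,)]

Reason: COALESCE vs CASE for NULL handling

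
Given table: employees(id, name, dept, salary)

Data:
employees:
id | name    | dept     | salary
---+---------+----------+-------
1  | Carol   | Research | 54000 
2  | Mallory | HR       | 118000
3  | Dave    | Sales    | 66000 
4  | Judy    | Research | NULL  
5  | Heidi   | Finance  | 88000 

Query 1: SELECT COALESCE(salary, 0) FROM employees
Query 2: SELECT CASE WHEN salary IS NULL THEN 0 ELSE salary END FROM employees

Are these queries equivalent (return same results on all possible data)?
Yes, equivalent

Both queries return: [(0,), (54000,), (66000,), (88000,), (118000,)]

Reason: COALESCE vs CASE for NULL handling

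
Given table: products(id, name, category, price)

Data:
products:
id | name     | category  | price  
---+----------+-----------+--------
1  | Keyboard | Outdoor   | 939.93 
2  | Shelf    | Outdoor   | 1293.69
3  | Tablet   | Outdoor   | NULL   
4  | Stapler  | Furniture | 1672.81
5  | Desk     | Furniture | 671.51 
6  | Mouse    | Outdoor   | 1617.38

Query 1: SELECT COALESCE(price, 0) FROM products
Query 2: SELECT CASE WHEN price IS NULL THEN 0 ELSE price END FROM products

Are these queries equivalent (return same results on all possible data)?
Yes, equivalent

Both queries return: [(0,), (671.51,), (939.93,), (1293.69,), (1617.38,), (1672.81,)]

Reason: COALESCE vs CASE for NULL handling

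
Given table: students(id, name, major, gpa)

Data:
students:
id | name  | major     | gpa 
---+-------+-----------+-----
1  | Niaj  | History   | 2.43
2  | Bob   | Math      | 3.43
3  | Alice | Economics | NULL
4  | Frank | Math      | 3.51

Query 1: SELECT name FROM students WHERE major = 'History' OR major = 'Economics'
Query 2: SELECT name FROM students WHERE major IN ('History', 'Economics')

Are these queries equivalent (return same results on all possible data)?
Yes, equivalent

Both queries return: [('Alice',), ('Niaj',)]

Reason: OR vs IN are equivalent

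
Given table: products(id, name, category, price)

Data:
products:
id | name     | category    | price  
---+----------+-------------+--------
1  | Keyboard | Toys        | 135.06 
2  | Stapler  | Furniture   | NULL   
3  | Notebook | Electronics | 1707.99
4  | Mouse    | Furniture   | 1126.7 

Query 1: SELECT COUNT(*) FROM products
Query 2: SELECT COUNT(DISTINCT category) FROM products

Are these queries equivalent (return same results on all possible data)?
No, not equivalent

Query 1 returns: [(4,)]
Query 2 returns: [(3,)]

Reason: COUNT(*) counts rows, COUNT(DISTINCT category) counts unique categorys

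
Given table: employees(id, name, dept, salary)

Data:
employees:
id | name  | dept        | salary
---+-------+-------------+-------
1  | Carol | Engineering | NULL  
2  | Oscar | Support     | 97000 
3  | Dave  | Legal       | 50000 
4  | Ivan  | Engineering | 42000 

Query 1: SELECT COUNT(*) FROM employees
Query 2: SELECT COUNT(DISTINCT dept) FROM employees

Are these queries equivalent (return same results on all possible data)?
No, not equivalent

Query 1 returns: [(4,)]
Query 2 returns: [(3,)]

Reason: COUNT(*) counts rows, COUNT(DISTINCT dept) counts unique depts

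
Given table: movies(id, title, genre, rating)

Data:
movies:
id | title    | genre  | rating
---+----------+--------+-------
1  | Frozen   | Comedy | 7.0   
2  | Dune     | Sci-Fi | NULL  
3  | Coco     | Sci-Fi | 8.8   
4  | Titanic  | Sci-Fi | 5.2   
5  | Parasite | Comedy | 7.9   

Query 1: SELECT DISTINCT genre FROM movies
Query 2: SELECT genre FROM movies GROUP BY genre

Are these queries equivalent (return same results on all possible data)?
Yes, equivalent

Both queries return: [('Comedy',), ('Sci-Fi',)]

Reason: Both get unique genres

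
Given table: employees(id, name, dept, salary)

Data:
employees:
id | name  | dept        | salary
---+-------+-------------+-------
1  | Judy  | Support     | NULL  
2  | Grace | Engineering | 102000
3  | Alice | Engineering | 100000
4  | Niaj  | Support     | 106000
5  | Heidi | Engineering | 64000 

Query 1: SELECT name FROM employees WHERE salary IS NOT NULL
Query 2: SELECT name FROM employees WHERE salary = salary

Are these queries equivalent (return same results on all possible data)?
Yes, equivalent

Both queries return: [('Alice',), ('Grace',), ('Heidi',), ('Niaj',)]

Reason: IS NOT NULL vs self-equality (both exclude NULLs)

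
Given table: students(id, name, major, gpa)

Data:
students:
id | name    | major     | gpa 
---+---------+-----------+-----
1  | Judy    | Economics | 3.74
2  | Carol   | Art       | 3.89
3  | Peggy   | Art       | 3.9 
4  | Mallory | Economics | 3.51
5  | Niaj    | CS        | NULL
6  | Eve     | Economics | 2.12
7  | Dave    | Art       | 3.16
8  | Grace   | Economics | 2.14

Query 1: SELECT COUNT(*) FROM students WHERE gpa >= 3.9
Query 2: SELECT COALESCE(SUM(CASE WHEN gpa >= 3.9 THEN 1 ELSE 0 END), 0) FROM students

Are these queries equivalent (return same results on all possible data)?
Yes, equivalent

Both queries return: [(1,)]

Reason: COUNT with WHERE vs conditional SUM (COALESCE handles empty-table NULL)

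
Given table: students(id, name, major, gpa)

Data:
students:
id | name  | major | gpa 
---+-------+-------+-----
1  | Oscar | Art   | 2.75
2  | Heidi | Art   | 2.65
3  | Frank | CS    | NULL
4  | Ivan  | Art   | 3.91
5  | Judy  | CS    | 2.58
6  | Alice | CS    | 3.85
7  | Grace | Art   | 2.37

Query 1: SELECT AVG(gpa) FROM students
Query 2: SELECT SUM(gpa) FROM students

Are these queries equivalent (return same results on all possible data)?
No, not equivalent

Query 1 returns: [(3.018333333333333,)]
Query 2 returns: [(18.11,)]

Reason: AVG vs SUM give different aggregate values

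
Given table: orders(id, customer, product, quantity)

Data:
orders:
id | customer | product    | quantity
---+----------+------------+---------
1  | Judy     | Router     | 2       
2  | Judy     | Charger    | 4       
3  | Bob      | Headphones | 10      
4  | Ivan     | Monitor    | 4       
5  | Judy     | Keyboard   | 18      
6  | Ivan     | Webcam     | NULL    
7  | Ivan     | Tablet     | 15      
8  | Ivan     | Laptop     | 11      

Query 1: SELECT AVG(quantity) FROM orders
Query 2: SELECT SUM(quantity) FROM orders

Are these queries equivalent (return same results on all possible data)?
No, not equivalent

Query 1 returns: [(9.142857142857142,)]
Query 2 returns: [(64,)]

Reason: AVG vs SUM give different aggregate values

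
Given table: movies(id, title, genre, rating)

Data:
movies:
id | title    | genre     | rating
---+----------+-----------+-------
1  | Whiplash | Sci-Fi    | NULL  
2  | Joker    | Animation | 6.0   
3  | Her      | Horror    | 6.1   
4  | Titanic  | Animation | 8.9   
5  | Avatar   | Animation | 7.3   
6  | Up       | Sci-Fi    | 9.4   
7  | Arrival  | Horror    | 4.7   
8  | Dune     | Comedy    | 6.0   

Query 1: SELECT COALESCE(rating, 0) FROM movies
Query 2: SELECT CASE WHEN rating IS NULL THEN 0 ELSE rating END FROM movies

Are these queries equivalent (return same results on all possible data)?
Yes, equivalent

Both queries return: [(0,), (4.7,), (6.0,), (6.0,), (6.1,), (7.3,), (8.9,), (9.4,)]

Reason: COALESCE vs CASE for NULL handling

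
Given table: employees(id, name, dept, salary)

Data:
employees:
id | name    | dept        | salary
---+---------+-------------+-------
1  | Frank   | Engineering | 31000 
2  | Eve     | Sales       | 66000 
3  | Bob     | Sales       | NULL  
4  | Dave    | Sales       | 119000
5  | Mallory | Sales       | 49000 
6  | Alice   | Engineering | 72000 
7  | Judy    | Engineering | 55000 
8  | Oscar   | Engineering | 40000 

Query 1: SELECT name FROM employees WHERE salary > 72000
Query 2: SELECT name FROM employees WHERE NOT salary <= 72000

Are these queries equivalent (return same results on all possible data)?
Yes, equivalent

Both queries return: [('Dave',)]

Reason: Both filter salary > 72000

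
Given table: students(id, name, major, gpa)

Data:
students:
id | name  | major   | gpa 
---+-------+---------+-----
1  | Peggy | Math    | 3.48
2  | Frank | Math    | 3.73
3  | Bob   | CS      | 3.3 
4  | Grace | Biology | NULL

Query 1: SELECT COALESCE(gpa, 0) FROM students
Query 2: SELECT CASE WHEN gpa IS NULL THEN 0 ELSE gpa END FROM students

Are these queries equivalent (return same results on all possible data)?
Yes, equivalent

Both queries return: [(0,), (3.3,), (3.48,), (3.73,)]

Reason: COALESCE vs CASE for NULL handling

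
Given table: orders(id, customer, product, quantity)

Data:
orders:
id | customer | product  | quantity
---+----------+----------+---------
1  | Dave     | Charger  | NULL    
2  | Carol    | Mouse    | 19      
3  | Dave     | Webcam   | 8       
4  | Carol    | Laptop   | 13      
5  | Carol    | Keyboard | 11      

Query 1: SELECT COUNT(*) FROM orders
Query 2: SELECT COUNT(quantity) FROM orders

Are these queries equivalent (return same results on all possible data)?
No, not equivalent

Query 1 returns: [(5,)]
Query 2 returns: [(4,)]

Reason: COUNT(*) includes NULLs, COUNT(column) excludes them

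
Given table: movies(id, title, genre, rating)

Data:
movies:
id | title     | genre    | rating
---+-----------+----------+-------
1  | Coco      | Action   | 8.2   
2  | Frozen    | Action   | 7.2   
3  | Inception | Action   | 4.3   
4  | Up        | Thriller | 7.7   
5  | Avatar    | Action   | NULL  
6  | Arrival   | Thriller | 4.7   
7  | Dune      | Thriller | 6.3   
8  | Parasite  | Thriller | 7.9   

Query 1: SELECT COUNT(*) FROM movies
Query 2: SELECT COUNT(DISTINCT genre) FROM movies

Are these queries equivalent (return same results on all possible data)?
No, not equivalent

Query 1 returns: [(8,)]
Query 2 returns: [(2,)]

Reason: COUNT(*) counts rows, COUNT(DISTINCT genre) counts unique genres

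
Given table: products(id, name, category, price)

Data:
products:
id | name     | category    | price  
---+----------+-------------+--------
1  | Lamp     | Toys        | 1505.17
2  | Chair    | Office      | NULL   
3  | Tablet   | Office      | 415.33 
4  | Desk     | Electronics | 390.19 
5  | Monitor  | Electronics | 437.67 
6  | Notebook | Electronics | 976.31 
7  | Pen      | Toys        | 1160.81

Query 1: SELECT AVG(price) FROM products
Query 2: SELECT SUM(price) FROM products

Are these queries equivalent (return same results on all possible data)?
No, not equivalent

Query 1 returns: [(814.2466666666666,)]
Query 2 returns: [(4885.48,)]

Reason: AVG vs SUM give different aggregate values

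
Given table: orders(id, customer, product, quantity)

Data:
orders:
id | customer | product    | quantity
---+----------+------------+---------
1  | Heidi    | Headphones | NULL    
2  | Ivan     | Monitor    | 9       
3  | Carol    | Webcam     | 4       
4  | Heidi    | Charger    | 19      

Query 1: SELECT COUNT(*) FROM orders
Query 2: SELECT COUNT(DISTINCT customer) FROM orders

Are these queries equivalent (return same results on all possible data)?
No, not equivalent

Query 1 returns: [(4,)]
Query 2 returns: [(3,)]

Reason: COUNT(*) counts rows, COUNT(DISTINCT customer) counts unique customers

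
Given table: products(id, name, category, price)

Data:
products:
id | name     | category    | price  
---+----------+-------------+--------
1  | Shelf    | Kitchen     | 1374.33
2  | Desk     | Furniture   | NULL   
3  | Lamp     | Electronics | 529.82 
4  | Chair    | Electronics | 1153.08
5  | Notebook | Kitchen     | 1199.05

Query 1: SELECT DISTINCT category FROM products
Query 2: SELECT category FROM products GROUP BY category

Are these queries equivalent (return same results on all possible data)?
Yes, equivalent

Both queries return: [('Electronics',), ('Furniture',), ('Kitchen',)]

Reason: Both get unique categorys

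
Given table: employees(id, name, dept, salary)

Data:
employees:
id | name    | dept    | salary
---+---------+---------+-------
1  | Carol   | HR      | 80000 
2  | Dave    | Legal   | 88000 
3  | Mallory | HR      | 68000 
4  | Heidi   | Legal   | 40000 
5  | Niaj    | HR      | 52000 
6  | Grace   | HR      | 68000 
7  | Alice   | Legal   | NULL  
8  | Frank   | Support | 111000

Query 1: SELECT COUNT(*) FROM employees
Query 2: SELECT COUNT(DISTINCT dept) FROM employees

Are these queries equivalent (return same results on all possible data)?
No, not equivalent

Query 1 returns: [(8,)]
Query 2 returns: [(3,)]

Reason: COUNT(*) counts rows, COUNT(DISTINCT dept) counts unique depts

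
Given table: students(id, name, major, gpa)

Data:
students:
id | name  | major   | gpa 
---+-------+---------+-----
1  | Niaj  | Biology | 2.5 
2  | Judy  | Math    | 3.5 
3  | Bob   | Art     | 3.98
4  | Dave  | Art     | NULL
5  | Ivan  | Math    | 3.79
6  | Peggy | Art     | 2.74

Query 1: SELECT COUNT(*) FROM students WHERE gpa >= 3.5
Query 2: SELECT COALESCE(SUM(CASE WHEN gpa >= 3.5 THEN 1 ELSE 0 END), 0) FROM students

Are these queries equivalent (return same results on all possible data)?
Yes, equivalent

Both queries return: [(3,)]

Reason: COUNT with WHERE vs conditional SUM (COALESCE handles empty-table NULL)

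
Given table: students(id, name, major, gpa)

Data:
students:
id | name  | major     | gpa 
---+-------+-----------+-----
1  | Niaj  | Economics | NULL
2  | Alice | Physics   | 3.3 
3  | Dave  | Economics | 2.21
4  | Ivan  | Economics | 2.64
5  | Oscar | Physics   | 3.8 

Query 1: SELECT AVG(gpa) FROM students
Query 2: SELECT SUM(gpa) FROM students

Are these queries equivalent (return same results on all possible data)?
No, not equivalent

Query 1 returns: [(2.9875,)]
Query 2 returns: [(11.95,)]

Reason: AVG vs SUM give different aggregate values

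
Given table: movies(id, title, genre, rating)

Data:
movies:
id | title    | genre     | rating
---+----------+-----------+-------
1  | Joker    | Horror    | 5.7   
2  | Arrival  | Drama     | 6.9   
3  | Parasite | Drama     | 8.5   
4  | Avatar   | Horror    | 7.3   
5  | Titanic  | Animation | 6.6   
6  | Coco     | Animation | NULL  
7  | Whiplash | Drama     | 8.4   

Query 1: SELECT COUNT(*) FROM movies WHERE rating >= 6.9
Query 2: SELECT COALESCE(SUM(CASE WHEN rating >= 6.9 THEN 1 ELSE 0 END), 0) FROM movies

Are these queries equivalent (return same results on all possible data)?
Yes, equivalent

Both queries return: [(4,)]

Reason: COUNT with WHERE vs conditional SUM (COALESCE handles empty-table NULL)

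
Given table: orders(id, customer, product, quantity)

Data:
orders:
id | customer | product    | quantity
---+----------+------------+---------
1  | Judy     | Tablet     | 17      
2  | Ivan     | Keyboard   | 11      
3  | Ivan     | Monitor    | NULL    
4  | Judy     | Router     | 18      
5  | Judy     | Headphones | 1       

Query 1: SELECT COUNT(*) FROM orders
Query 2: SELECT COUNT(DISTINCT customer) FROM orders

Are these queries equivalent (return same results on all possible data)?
No, not equivalent

Query 1 returns: [(5,)]
Query 2 returns: [(2,)]

Reason: COUNT(*) counts rows, COUNT(DISTINCT customer) counts unique customers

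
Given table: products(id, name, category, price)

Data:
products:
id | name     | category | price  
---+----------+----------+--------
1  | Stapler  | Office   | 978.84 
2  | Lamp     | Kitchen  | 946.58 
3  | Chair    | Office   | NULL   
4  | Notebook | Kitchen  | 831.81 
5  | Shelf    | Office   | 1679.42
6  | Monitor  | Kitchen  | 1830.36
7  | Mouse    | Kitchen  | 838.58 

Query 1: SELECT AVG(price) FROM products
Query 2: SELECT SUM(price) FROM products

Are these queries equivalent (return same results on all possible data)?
No, not equivalent

Query 1 returns: [(1184.265,)]
Query 2 returns: [(7105.59,)]

Reason: AVG vs SUM give different aggregate values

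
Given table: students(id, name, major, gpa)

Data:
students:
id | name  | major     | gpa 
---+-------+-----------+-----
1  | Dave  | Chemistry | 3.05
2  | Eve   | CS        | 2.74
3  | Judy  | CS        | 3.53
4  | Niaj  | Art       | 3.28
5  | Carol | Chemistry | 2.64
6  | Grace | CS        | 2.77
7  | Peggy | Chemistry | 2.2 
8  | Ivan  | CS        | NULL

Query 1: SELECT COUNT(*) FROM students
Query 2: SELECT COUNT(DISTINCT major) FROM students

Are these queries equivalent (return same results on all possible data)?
No, not equivalent

Query 1 returns: [(8,)]
Query 2 returns: [(3,)]

Reason: COUNT(*) counts rows, COUNT(DISTINCT major) counts unique majors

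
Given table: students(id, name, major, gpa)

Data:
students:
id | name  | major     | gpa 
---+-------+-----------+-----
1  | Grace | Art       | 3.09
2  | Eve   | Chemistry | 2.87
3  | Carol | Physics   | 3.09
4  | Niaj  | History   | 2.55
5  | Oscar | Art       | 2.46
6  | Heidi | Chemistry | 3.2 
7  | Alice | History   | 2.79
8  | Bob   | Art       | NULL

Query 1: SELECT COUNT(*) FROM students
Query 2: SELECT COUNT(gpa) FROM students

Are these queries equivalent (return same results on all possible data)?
No, not equivalent

Query 1 returns: [(8,)]
Query 2 returns: [(7,)]

Reason: COUNT(*) includes NULLs, COUNT(column) excludes them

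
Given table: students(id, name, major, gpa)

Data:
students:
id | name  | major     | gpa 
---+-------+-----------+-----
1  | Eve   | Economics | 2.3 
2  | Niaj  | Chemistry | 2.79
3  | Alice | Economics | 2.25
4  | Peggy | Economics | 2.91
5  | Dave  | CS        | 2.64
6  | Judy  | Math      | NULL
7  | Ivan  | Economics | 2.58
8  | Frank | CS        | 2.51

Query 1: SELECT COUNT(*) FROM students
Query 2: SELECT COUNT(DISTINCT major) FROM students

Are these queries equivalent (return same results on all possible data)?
No, not equivalent

Query 1 returns: [(8,)]
Query 2 returns: [(4,)]

Reason: COUNT(*) counts rows, COUNT(DISTINCT major) counts unique majors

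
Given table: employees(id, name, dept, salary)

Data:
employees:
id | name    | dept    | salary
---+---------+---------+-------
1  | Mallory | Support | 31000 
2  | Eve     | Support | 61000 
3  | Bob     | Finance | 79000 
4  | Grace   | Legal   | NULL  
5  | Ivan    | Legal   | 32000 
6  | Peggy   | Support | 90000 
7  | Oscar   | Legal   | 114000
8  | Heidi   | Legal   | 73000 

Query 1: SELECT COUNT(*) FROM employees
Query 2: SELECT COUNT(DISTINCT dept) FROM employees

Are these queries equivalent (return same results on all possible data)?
No, not equivalent

Query 1 returns: [(8,)]
Query 2 returns: [(3,)]

Reason: COUNT(*) counts rows, COUNT(DISTINCT dept) counts unique depts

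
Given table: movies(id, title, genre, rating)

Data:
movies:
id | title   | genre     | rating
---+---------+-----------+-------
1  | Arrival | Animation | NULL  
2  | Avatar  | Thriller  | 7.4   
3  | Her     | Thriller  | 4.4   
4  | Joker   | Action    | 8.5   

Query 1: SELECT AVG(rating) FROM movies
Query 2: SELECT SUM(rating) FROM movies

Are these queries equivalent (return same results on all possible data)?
No, not equivalent

Query 1 returns: [(6.766666666666667,)]
Query 2 returns: [(20.3,)]

Reason: AVG vs SUM give different aggregate values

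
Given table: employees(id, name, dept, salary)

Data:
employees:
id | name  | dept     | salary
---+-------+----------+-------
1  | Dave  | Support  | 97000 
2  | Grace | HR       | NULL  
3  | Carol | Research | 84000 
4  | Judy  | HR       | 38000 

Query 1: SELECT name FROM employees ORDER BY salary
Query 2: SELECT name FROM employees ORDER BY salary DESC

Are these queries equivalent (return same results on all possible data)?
No, not equivalent

Query 1 returns: [('Grace',), ('Judy',), ('Carol',), ('Dave',)]
Query 2 returns: [('Dave',), ('Carol',), ('Judy',), ('Grace',)]

Reason: ASC vs DESC gives opposite ordering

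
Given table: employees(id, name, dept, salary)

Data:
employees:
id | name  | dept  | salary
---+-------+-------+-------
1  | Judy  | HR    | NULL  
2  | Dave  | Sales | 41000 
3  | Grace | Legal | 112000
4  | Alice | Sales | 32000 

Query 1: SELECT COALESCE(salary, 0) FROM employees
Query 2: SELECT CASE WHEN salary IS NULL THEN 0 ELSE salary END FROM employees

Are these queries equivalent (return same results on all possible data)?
Yes, equivalent

Both queries return: [(0,), (32000,), (41000,), (112000,)]

Reason: COALESCE vs CASE for NULL handling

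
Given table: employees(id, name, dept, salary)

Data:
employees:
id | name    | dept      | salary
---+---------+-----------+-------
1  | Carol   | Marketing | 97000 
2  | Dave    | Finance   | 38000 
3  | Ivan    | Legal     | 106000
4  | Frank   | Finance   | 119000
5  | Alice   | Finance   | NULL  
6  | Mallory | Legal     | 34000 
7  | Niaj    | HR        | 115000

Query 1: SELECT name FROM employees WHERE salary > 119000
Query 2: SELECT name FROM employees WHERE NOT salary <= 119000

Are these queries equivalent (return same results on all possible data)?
Yes, equivalent

Both queries return: []

Reason: Both filter salary > 119000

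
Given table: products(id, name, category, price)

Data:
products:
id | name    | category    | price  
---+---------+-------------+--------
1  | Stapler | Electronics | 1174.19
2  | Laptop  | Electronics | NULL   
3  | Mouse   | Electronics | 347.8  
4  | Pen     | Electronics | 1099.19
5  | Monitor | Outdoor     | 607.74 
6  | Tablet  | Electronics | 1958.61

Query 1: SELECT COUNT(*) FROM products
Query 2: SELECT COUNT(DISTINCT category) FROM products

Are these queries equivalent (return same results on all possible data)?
No, not equivalent

Query 1 returns: [(6,)]
Query 2 returns: [(2,)]

Reason: COUNT(*) counts rows, COUNT(DISTINCT category) counts unique categorys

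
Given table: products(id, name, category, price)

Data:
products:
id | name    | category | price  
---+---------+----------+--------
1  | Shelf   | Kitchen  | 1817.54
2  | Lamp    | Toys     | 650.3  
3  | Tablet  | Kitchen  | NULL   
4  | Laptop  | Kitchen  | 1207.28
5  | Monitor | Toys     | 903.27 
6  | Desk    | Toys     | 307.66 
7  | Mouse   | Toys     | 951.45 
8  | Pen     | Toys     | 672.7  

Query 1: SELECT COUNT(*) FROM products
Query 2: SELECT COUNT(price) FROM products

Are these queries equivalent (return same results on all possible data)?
No, not equivalent

Query 1 returns: [(8,)]
Query 2 returns: [(7,)]

Reason: COUNT(*) includes NULLs, COUNT(column) excludes them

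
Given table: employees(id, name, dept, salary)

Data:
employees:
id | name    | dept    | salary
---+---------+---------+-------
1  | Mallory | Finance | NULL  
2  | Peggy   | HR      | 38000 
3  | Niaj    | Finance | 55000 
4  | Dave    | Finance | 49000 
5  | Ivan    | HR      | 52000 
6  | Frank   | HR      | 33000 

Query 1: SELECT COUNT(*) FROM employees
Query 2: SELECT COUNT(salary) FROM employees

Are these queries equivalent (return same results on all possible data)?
No, not equivalent

Query 1 returns: [(6,)]
Query 2 returns: [(5,)]

Reason: COUNT(*) includes NULLs, COUNT(column) excludes them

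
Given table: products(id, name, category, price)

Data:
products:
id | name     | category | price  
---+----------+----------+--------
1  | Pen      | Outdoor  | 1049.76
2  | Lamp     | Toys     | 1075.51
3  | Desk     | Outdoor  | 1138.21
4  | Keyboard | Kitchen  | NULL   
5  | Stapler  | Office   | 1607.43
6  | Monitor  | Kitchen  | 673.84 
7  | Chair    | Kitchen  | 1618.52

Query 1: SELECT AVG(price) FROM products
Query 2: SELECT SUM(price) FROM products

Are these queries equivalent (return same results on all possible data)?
No, not equivalent

Query 1 returns: [(1193.8783333333333,)]
Query 2 returns: [(7163.27,)]

Reason: AVG vs SUM give different aggregate values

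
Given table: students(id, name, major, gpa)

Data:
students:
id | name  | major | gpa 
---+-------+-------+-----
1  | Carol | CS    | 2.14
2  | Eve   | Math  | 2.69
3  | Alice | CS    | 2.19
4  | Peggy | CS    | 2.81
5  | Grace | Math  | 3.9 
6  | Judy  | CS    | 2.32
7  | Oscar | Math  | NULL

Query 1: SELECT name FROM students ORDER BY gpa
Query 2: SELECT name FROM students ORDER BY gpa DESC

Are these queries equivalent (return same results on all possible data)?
No, not equivalent

Query 1 returns: [('Oscar',), ('Carol',), ('Alice',), ('Judy',), ('Eve',), ('Peggy',), ('Grace',)]
Query 2 returns: [('Grace',), ('Peggy',), ('Eve',), ('Judy',), ('Alice',), ('Carol',), ('Oscar',)]

Reason: ASC vs DESC gives opposite ordering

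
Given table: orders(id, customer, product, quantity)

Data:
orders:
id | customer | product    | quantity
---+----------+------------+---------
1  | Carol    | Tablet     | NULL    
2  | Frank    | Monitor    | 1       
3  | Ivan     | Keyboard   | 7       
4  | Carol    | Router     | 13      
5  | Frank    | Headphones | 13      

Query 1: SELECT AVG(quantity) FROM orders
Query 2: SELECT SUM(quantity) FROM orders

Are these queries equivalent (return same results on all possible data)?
No, not equivalent

Query 1 returns: [(8.5,)]
Query 2 returns: [(34,)]

Reason: AVG vs SUM give different aggregate values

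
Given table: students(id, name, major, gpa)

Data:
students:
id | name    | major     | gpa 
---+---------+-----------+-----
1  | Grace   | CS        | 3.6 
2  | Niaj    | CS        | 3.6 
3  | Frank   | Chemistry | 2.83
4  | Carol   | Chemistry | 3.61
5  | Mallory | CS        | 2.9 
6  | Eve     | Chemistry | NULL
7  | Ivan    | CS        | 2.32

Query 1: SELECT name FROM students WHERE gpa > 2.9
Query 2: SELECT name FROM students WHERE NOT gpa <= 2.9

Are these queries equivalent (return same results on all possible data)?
Yes, equivalent

Both queries return: [('Carol',), ('Grace',), ('Niaj',)]

Reason: Both filter gpa > 2.9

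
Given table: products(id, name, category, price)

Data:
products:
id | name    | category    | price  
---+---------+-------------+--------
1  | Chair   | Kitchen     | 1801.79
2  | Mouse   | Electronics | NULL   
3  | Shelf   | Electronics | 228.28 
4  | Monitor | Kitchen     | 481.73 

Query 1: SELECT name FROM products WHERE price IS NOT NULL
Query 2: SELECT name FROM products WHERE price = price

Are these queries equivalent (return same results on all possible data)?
Yes, equivalent

Both queries return: [('Chair',), ('Monitor',), ('Shelf',)]

Reason: IS NOT NULL vs self-equality (both exclude NULLs)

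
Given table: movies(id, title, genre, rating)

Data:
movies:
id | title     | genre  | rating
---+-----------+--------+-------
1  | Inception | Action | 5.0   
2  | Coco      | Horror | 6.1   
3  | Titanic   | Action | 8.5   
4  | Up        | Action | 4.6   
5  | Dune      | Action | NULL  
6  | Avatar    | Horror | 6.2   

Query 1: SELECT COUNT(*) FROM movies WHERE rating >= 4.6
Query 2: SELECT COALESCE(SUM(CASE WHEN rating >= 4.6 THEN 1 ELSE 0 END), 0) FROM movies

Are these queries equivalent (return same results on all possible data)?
Yes, equivalent

Both queries return: [(5,)]

Reason: COUNT with WHERE vs conditional SUM (COALESCE handles empty-table NULL)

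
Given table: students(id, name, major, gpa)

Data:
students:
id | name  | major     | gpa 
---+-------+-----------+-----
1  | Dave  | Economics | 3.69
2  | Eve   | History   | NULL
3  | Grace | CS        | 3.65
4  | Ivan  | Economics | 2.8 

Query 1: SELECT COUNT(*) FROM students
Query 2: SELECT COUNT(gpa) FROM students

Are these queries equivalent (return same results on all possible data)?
No, not equivalent

Query 1 returns: [(4,)]
Query 2 returns: [(3,)]

Reason: COUNT(*) includes NULLs, COUNT(column) excludes them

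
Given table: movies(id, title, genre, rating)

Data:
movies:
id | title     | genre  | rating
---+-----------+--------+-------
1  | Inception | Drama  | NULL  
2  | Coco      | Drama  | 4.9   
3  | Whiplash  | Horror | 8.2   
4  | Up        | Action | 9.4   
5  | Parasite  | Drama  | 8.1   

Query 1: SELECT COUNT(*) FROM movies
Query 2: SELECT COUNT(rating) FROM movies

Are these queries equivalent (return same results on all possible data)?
No, not equivalent

Query 1 returns: [(5,)]
Query 2 returns: [(4,)]

Reason: COUNT(*) includes NULLs, COUNT(column) excludes them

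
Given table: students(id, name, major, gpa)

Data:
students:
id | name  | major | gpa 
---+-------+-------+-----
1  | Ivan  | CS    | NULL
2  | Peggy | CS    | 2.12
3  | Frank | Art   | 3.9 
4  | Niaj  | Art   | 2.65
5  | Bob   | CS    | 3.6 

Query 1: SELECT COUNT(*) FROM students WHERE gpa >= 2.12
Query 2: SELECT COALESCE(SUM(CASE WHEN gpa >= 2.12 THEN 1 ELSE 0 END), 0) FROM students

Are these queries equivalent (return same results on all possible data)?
Yes, equivalent

Both queries return: [(4,)]

Reason: COUNT with WHERE vs conditional SUM (COALESCE handles empty-table NULL)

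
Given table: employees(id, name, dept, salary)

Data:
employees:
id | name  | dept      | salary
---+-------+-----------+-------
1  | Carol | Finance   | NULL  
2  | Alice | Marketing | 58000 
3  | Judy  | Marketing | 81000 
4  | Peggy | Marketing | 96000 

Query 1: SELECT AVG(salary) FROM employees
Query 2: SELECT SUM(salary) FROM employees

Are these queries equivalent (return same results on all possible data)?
No, not equivalent

Query 1 returns: [(78333.33333333333,)]
Query 2 returns: [(235000,)]

Reason: AVG vs SUM give different aggregate values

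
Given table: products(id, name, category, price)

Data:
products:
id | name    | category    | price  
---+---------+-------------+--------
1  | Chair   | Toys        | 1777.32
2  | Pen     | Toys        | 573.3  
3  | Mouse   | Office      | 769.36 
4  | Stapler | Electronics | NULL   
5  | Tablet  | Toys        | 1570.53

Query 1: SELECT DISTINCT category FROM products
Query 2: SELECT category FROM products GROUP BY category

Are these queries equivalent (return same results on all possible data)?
Yes, equivalent

Both queries return: [('Electronics',), ('Office',), ('Toys',)]

Reason: Both get unique categorys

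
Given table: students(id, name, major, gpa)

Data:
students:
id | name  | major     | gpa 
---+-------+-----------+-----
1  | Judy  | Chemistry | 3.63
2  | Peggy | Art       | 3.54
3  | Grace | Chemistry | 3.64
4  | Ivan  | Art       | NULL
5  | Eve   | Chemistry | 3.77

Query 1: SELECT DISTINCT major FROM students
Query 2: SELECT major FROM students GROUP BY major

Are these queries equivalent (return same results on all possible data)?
Yes, equivalent

Both queries return: [('Art',), ('Chemistry',)]

Reason: Both get unique majors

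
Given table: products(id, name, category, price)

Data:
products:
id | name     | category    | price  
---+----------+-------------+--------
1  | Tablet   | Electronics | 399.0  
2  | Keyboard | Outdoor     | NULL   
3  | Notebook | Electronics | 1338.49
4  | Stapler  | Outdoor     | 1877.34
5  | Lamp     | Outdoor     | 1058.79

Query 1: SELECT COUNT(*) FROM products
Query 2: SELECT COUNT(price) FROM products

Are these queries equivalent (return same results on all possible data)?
No, not equivalent

Query 1 returns: [(5,)]
Query 2 returns: [(4,)]

Reason: COUNT(*) includes NULLs, COUNT(column) excludes them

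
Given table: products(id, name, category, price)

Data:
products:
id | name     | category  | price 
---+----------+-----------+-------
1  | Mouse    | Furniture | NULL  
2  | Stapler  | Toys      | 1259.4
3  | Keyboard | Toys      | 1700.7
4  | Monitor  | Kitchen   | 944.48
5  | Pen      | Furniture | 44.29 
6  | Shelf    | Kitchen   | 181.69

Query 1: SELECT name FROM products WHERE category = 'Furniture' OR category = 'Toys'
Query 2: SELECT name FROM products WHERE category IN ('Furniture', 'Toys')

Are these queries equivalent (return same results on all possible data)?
Yes, equivalent

Both queries return: [('Keyboard',), ('Mouse',), ('Pen',), ('Stapler',)]

Reason: OR vs IN are equivalent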